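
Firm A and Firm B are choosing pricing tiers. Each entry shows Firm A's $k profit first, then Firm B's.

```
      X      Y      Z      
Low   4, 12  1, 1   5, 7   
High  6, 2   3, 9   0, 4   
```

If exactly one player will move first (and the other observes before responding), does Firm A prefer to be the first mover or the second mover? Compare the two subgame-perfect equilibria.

If Firm A leads: Firm B's best replies are Low→X, High→Y; Firm A's induced payoffs 4, 3; outcome (Low, X), payoffs (4, 12).
If Firm B leads: Firm A's best replies are X→High, Y→High, Z→Low; Firm B's induced payoffs 2, 9, 7; outcome (High, Y), payoffs (3, 9).
Firm A gets 4 moving first and 3 moving second, so Firm A prefers to move first.

first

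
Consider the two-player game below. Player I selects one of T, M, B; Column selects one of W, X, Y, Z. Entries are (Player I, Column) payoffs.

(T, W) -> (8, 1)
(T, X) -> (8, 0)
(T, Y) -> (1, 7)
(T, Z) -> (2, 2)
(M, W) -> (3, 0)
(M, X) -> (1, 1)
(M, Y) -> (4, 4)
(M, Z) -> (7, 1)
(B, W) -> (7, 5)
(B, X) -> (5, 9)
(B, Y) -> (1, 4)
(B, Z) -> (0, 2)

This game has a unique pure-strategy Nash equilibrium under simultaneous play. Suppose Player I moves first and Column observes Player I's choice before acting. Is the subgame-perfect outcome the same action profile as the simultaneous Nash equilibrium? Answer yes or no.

Solve by backward induction (Player I leads).
- T: Column compares 1, 0, 7, 2 and picks Y; Player I would get 1.
- M: Column compares 0, 1, 4, 1 and picks Y; Player I would get 4.
- B: Column compares 5, 9, 4, 2 and picks X; Player I would get 5.
Among 1, 4, 5, the best is 5 at B. Subgame-perfect outcome: (B, X) with payoffs (5, 9).
Now find the simultaneous Nash equilibrium.
Player I's best replies: W→T; X→T; Y→M; Z→M.
Column's best replies: T→Y; M→Y; B→X.
Only (M, Y) has each player best-responding; Nash payoffs (4, 4).
Sequential outcome (B, X) differs from the Nash profile (M, Y).

no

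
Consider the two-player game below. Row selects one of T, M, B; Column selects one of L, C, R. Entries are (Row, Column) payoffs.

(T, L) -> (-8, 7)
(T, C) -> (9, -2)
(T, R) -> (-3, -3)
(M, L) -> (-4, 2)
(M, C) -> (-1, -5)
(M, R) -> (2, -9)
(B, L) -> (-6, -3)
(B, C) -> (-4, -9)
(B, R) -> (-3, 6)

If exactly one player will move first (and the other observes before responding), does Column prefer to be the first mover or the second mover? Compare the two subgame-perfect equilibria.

If Row leads: Column's best replies are T→L, M→L, B→R; Row's induced payoffs -8, -4, -3; outcome (B, R), payoffs (-3, 6).
If Column leads: Row's best replies are L→M, C→T, R→M; Column's induced payoffs 2, -2, -9; outcome (M, L), payoffs (-4, 2).
Column gets 2 moving first and 6 moving second, so Column prefers to move second.

second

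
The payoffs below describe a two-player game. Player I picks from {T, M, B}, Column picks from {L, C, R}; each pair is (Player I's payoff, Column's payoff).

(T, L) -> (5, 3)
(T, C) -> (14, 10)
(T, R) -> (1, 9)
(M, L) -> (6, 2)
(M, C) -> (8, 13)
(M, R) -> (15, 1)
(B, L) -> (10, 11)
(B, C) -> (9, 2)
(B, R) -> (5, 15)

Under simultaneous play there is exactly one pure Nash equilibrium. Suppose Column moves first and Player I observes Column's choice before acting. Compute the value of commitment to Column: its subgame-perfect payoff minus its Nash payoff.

1

Solve by backward induction (Column leads).
- L → Player I plays B (best of 5, 6, 10); Column gets 11.
- C → Player I plays T (best of 14, 8, 9); Column gets 10.
- R → Player I plays M (best of 1, 15, 5); Column gets 1.
Maximizing over 11, 10, 1, Column chooses L. Subgame-perfect outcome: (B, L) with payoffs (10, 11).
Now find the simultaneous Nash equilibrium.
Player I's best replies: L→B; C→T; R→M.
Column's best replies: T→C; M→C; B→R.
The unique mutual best reply is (T, C), giving (14, 10).
Column's commitment gain: 11 − 10 = 1.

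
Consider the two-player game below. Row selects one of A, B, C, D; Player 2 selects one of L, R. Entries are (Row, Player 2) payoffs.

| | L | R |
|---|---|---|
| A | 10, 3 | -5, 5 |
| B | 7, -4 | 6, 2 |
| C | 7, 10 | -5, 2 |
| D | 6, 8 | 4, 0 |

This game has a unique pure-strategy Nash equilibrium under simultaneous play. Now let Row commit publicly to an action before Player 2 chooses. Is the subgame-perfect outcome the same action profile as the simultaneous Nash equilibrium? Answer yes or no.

no

Solve by backward induction (Row leads).
- A → Player 2 plays R (best of 3, 5); Row gets -5.
- B → Player 2 plays R (best of -4, 2); Row gets 6.
- C → Player 2 plays L (best of 10, 2); Row gets 7.
- D → Player 2 plays L (best of 8, 0); Row gets 6.
Among -5, 6, 7, 6, the best is 7 at C. Subgame-perfect outcome: (C, L) with payoffs (7, 10).
For the simultaneous game, intersect best replies.
Row's best replies: L→A; R→B.
Player 2's best replies: A→R; B→R; C→L; D→L.
Only (B, R) has each player best-responding; Nash payoffs (6, 2).
Sequential outcome (C, L) differs from the Nash profile (B, R).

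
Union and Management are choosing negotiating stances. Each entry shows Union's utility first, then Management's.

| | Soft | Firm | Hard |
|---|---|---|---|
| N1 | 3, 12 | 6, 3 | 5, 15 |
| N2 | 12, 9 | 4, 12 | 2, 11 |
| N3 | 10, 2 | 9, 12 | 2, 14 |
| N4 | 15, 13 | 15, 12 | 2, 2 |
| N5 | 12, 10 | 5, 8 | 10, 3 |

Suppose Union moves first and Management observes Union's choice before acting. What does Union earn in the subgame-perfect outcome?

Backward induction with Union moving first.
- N1 → Management plays Hard (best of 12, 3, 15); Union gets 5.
- N2 → Management plays Firm (best of 9, 12, 11); Union gets 4.
- N3 → Management plays Hard (best of 2, 12, 14); Union gets 2.
- N4 → Management plays Soft (best of 13, 12, 2); Union gets 15.
- N5 → Management plays Soft (best of 10, 8, 3); Union gets 12.
Maximizing over 5, 4, 2, 15, 12, Union chooses N4. Subgame-perfect outcome: (N4, Soft) with payoffs (15, 13).

15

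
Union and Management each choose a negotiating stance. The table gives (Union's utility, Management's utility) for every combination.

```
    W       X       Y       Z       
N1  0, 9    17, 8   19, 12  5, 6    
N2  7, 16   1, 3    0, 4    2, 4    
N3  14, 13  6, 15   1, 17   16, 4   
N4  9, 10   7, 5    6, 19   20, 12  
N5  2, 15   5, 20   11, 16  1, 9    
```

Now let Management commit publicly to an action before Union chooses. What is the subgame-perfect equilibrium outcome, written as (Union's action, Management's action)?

Solve by backward induction (Management leads).
- W: Union compares 0, 7, 14, 9, 2 and picks N3; Management would get 13.
- X: Union compares 17, 1, 6, 7, 5 and picks N1; Management would get 8.
- Y: Union compares 19, 0, 1, 6, 11 and picks N1; Management would get 12.
- Z: Union compares 5, 2, 16, 20, 1 and picks N4; Management would get 12.
Among 13, 8, 12, 12, the best is 13 at W. Subgame-perfect outcome: (N3, W) with payoffs (14, 13).

(N3, W)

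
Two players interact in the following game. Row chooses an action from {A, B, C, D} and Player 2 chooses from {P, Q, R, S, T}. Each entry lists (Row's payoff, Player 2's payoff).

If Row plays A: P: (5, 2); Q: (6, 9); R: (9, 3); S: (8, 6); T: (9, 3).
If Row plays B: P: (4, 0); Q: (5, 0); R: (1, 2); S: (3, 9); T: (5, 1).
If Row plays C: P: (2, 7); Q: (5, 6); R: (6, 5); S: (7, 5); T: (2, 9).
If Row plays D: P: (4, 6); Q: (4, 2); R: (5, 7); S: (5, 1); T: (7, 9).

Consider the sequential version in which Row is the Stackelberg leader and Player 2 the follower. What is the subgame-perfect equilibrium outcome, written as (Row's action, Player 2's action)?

Work backward from Player 2's decision.
- A: BR = Q, leader payoff 6.
- B: BR = S, leader payoff 3.
- C: BR = T, leader payoff 2.
- D: BR = T, leader payoff 7.
Maximizing over 6, 3, 2, 7, Row chooses D. Subgame-perfect outcome: (D, T) with payoffs (7, 9).

(D, T)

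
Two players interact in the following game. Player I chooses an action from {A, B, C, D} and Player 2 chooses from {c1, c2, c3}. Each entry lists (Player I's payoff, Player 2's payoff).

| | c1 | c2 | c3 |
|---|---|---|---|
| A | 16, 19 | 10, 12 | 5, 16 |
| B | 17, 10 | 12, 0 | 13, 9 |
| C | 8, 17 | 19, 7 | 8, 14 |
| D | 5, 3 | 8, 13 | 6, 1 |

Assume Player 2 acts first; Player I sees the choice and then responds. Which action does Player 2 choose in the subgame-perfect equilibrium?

Backward induction with Player 2 moving first.
- c1: Player I compares 16, 17, 8, 5 and picks B; Player 2 would get 10.
- c2: Player I compares 10, 12, 19, 8 and picks C; Player 2 would get 7.
- c3: Player I compares 5, 13, 8, 6 and picks B; Player 2 would get 9.
Maximizing over 10, 7, 9, Player 2 chooses c1. Subgame-perfect outcome: (B, c1) with payoffs (17, 10).

c1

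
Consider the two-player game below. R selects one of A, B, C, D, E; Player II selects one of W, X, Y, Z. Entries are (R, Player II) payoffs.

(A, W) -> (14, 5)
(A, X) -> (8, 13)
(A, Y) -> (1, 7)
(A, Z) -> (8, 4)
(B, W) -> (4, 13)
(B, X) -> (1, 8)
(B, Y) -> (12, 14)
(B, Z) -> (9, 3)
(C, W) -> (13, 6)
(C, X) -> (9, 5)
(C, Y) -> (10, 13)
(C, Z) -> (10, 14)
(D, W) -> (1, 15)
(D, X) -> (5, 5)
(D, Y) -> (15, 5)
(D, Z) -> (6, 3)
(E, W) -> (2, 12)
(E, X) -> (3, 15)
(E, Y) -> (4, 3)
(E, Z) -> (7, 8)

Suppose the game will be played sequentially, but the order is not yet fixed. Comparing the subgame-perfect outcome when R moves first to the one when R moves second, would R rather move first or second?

If R leads: Player II's best replies are A→X, B→Y, C→Z, D→W, E→X; R's induced payoffs 8, 12, 10, 1, 3; outcome (B, Y), payoffs (12, 14).
If Player II leads: R's best replies are W→A, X→C, Y→D, Z→C; Player II's induced payoffs 5, 5, 5, 14; outcome (C, Z), payoffs (10, 14).
R gets 12 moving first and 10 moving second, so R prefers to move first.

first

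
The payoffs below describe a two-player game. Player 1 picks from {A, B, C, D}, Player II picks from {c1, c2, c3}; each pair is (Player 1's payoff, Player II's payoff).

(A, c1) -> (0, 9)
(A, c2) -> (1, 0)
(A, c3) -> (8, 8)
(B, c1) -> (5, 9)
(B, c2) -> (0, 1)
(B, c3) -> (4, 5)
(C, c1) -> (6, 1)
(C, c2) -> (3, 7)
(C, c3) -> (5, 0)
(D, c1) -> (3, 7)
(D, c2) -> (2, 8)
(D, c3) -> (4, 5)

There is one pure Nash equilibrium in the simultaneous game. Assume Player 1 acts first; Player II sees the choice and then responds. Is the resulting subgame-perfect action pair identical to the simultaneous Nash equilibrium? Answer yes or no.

Backward induction with Player 1 moving first.
- A → Player II plays c1 (best of 9, 0, 8); Player 1 gets 0.
- B → Player II plays c1 (best of 9, 1, 5); Player 1 gets 5.
- C → Player II plays c2 (best of 1, 7, 0); Player 1 gets 3.
- D → Player II plays c2 (best of 7, 8, 5); Player 1 gets 2.
Among 0, 5, 3, 2, the best is 5 at B. Subgame-perfect outcome: (B, c1) with payoffs (5, 9).
Now find the simultaneous Nash equilibrium.
Player 1's best replies: c1→C; c2→C; c3→A.
Player II's best replies: A→c1; B→c1; C→c2; D→c2.
Only (C, c2) has each player best-responding; Nash payoffs (3, 7).
Sequential outcome (B, c1) differs from the Nash profile (C, c2).

no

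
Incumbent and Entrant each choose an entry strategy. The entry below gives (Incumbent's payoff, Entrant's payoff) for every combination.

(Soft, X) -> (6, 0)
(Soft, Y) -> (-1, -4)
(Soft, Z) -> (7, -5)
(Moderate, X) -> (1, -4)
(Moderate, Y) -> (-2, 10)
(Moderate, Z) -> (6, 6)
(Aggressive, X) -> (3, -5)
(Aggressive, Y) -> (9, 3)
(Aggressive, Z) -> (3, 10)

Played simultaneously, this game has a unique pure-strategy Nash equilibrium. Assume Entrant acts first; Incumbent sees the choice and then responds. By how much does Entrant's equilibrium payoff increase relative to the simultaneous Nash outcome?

Incumbent best-responds to each possible Entrant move:
- X: Incumbent compares 6, 1, 3 and picks Soft; Entrant would get 0.
- Y: Incumbent compares -1, -2, 9 and picks Aggressive; Entrant would get 3.
- Z: Incumbent compares 7, 6, 3 and picks Soft; Entrant would get -5.
Entrant's induced payoffs are 0, 3, -5, so Entrant commits to Y. Subgame-perfect outcome: (Aggressive, Y) with payoffs (9, 3).
Under simultaneous play:
Incumbent's best replies: X→Soft; Y→Aggressive; Z→Soft.
Entrant's best replies: Soft→X; Moderate→Y; Aggressive→Z.
The unique mutual best reply is (Soft, X), giving (6, 0).
Entrant's commitment gain: 3 − 0 = 3.

3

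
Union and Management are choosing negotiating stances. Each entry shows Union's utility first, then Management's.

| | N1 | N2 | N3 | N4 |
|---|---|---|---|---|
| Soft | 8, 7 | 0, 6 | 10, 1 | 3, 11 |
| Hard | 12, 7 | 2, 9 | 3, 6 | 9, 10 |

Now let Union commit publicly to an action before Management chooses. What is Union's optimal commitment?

Work backward from Management's decision.
- Soft: Management compares 7, 6, 1, 11 and picks N4; Union would get 3.
- Hard: Management compares 7, 9, 6, 10 and picks N4; Union would get 9.
Among 3, 9, the best is 9 at Hard. Subgame-perfect outcome: (Hard, N4) with payoffs (9, 10).

Hard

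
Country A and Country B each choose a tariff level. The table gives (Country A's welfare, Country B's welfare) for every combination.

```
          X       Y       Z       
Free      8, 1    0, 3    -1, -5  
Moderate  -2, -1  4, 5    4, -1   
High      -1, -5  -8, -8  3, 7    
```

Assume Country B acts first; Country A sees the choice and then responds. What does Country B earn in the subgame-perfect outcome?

Solve by backward induction (Country B leads).
- X → Country A plays Free (best of 8, -2, -1); Country B gets 1.
- Y → Country A plays Moderate (best of 0, 4, -8); Country B gets 5.
- Z → Country A plays Moderate (best of -1, 4, 3); Country B gets -1.
Maximizing over 1, 5, -1, Country B chooses Y. Subgame-perfect outcome: (Moderate, Y) with payoffs (4, 5).

5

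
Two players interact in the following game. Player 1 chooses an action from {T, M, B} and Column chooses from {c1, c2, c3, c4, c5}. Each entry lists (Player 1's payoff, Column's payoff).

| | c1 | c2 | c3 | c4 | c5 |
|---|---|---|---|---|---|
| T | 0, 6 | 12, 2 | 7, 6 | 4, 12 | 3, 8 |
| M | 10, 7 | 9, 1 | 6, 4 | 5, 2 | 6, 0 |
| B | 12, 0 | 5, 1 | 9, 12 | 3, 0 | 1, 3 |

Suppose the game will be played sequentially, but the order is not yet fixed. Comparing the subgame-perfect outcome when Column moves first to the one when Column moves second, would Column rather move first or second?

If Player 1 leads: Column's best replies are T→c4, M→c1, B→c3; Player 1's induced payoffs 4, 10, 9; outcome (M, c1), payoffs (10, 7).
If Column leads: Player 1's best replies are c1→B, c2→T, c3→B, c4→M, c5→M; Column's induced payoffs 0, 2, 12, 2, 0; outcome (B, c3), payoffs (9, 12).
Column gets 12 moving first and 7 moving second, so Column prefers to move first.

first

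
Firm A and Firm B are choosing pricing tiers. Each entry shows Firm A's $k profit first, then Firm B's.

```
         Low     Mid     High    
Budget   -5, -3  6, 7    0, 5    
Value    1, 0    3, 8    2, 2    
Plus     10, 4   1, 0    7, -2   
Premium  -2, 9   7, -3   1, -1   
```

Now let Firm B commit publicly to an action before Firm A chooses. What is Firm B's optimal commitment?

Low

Backward induction with Firm B moving first.
- Low: BR = Plus, leader payoff 4.
- Mid: BR = Premium, leader payoff -3.
- High: BR = Plus, leader payoff -2.
Firm B's induced payoffs are 4, -3, -2, so Firm B commits to Low. Subgame-perfect outcome: (Plus, Low) with payoffs (10, 4).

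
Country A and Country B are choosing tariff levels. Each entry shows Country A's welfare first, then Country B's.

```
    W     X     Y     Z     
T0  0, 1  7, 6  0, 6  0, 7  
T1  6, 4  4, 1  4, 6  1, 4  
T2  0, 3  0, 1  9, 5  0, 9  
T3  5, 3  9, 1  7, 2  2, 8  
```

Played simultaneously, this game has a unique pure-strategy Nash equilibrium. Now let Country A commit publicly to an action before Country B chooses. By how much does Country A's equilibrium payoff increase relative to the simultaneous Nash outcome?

Country B best-responds to each possible Country A move:
- T0: BR = Z, leader payoff 0.
- T1: BR = Y, leader payoff 4.
- T2: BR = Z, leader payoff 0.
- T3: BR = Z, leader payoff 2.
Country A's induced payoffs are 0, 4, 0, 2, so Country A commits to T1. Subgame-perfect outcome: (T1, Y) with payoffs (4, 6).
Under simultaneous play:
Country A's best replies: W→T1; X→T3; Y→T2; Z→T3.
Country B's best replies: T0→Z; T1→Y; T2→Z; T3→Z.
Only (T3, Z) has each player best-responding; Nash payoffs (2, 8).
Country A's commitment gain: 4 − 2 = 2.

2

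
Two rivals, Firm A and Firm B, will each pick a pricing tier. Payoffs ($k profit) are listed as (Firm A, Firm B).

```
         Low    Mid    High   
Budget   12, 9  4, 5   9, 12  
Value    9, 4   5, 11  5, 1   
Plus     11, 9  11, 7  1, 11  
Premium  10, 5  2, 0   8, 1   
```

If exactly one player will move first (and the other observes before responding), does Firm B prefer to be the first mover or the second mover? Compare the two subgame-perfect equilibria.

If Firm A leads: Firm B's best replies are Budget→High, Value→Mid, Plus→High, Premium→Low; Firm A's induced payoffs 9, 5, 1, 10; outcome (Premium, Low), payoffs (10, 5).
If Firm B leads: Firm A's best replies are Low→Budget, Mid→Plus, High→Budget; Firm B's induced payoffs 9, 7, 12; outcome (Budget, High), payoffs (9, 12).
Firm B gets 12 moving first and 5 moving second, so Firm B prefers to move first.

first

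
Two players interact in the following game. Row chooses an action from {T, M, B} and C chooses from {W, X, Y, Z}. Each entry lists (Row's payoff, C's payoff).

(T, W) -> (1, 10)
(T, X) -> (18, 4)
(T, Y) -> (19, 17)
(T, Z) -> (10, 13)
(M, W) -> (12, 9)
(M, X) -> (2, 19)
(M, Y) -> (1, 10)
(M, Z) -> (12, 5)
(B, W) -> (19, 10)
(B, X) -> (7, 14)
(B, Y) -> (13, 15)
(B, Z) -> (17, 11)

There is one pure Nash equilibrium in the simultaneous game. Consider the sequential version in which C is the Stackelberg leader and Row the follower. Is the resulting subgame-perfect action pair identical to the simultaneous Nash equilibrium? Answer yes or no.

Backward induction with C moving first.
- W: Row compares 1, 12, 19 and picks B; C would get 10.
- X: Row compares 18, 2, 7 and picks T; C would get 4.
- Y: Row compares 19, 1, 13 and picks T; C would get 17.
- Z: Row compares 10, 12, 17 and picks B; C would get 11.
Among 10, 4, 17, 11, the best is 17 at Y. Subgame-perfect outcome: (T, Y) with payoffs (19, 17).
Now find the simultaneous Nash equilibrium.
Row's best replies: W→B; X→T; Y→T; Z→B.
C's best replies: T→Y; M→X; B→Y.
Only (T, Y) has each player best-responding; Nash payoffs (19, 17).
Sequential outcome (T, Y) coincides with the Nash profile (T, Y).

yes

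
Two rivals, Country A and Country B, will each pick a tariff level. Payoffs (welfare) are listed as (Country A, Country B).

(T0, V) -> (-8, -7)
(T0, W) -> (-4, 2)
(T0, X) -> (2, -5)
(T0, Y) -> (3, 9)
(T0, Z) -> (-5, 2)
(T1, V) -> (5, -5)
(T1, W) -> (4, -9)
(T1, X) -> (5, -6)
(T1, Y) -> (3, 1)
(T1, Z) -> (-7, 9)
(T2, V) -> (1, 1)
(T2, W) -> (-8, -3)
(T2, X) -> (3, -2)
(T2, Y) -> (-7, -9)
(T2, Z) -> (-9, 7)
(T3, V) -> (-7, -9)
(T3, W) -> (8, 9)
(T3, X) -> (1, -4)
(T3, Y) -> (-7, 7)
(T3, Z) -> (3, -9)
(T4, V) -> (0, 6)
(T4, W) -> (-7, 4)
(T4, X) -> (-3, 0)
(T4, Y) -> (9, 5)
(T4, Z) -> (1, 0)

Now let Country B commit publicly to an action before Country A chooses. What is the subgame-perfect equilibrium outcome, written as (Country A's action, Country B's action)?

Backward induction with Country B moving first.
- V → Country A plays T1 (best of -8, 5, 1, -7, 0); Country B gets -5.
- W → Country A plays T3 (best of -4, 4, -8, 8, -7); Country B gets 9.
- X → Country A plays T1 (best of 2, 5, 3, 1, -3); Country B gets -6.
- Y → Country A plays T4 (best of 3, 3, -7, -7, 9); Country B gets 5.
- Z → Country A plays T3 (best of -5, -7, -9, 3, 1); Country B gets -9.
Country B's induced payoffs are -5, 9, -6, 5, -9, so Country B commits to W. Subgame-perfect outcome: (T3, W) with payoffs (8, 9).

(T3, W)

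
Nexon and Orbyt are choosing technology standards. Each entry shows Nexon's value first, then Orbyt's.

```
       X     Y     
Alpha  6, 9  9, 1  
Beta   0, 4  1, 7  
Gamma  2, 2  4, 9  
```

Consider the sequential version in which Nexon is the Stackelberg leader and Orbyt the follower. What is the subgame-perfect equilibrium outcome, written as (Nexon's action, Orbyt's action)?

(Alpha, X)

Solve by backward induction (Nexon leads).
- Alpha: Orbyt compares 9, 1 and picks X; Nexon would get 6.
- Beta: Orbyt compares 4, 7 and picks Y; Nexon would get 1.
- Gamma: Orbyt compares 2, 9 and picks Y; Nexon would get 4.
Among 6, 1, 4, the best is 6 at Alpha. Subgame-perfect outcome: (Alpha, X) with payoffs (6, 9).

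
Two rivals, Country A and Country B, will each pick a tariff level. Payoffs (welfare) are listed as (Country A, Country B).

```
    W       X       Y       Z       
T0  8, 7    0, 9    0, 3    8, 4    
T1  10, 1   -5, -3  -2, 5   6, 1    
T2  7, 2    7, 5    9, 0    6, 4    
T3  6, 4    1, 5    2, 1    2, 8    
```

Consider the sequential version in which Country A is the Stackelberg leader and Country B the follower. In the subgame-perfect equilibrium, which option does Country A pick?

T2

Backward induction with Country A moving first.
- T0: Country B compares 7, 9, 3, 4 and picks X; Country A would get 0.
- T1: Country B compares 1, -3, 5, 1 and picks Y; Country A would get -2.
- T2: Country B compares 2, 5, 0, 4 and picks X; Country A would get 7.
- T3: Country B compares 4, 5, 1, 8 and picks Z; Country A would get 2.
Maximizing over 0, -2, 7, 2, Country A chooses T2. Subgame-perfect outcome: (T2, X) with payoffs (7, 5).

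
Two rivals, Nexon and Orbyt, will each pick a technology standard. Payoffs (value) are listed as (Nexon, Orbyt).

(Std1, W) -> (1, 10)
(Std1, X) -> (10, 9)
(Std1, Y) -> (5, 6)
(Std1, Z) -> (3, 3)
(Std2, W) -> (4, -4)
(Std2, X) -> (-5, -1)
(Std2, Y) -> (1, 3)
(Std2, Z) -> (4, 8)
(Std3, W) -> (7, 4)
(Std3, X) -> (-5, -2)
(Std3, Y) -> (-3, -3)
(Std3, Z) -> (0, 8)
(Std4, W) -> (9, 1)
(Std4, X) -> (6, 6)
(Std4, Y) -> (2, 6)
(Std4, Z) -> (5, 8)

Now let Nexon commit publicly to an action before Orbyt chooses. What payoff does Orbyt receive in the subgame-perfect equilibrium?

8

Orbyt best-responds to each possible Nexon move:
- Std1: BR = W, leader payoff 1.
- Std2: BR = Z, leader payoff 4.
- Std3: BR = Z, leader payoff 0.
- Std4: BR = Z, leader payoff 5.
Nexon's induced payoffs are 1, 4, 0, 5, so Nexon commits to Std4. Subgame-perfect outcome: (Std4, Z) with payoffs (5, 8).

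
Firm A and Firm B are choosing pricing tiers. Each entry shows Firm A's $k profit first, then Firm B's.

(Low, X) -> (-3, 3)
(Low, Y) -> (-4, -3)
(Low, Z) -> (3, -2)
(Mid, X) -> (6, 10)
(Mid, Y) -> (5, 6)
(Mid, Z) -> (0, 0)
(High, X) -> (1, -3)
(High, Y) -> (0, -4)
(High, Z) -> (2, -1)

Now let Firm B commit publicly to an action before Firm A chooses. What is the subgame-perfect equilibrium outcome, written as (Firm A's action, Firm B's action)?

Firm A best-responds to each possible Firm B move:
- X → Firm A plays Mid (best of -3, 6, 1); Firm B gets 10.
- Y → Firm A plays Mid (best of -4, 5, 0); Firm B gets 6.
- Z → Firm A plays Low (best of 3, 0, 2); Firm B gets -2.
Firm B's induced payoffs are 10, 6, -2, so Firm B commits to X. Subgame-perfect outcome: (Mid, X) with payoffs (6, 10).

(Mid, X)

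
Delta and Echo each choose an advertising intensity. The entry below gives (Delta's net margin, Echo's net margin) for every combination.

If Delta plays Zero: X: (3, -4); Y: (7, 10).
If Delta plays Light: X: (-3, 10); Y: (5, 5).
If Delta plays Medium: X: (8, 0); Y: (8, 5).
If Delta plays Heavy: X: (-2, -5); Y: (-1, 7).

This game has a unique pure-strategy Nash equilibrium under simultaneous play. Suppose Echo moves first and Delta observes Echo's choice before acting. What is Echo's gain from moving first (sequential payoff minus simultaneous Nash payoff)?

0

Delta best-responds to each possible Echo move:
- X: Delta compares 3, -3, 8, -2 and picks Medium; Echo would get 0.
- Y: Delta compares 7, 5, 8, -1 and picks Medium; Echo would get 5.
Among 0, 5, the best is 5 at Y. Subgame-perfect outcome: (Medium, Y) with payoffs (8, 5).
Now find the simultaneous Nash equilibrium.
Delta's best replies: X→Medium; Y→Medium.
Echo's best replies: Zero→Y; Light→X; Medium→Y; Heavy→Y.
The unique mutual best reply is (Medium, Y), giving (8, 5).
Echo's commitment gain: 5 − 5 = 0.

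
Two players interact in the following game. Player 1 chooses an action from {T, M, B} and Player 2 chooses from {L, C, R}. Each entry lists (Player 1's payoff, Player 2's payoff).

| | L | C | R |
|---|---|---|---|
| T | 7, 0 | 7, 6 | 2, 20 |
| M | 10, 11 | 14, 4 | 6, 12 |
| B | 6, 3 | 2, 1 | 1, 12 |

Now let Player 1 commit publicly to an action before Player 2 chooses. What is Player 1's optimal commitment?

M

Work backward from Player 2's decision.
- T: BR = R, leader payoff 2.
- M: BR = R, leader payoff 6.
- B: BR = R, leader payoff 1.
Maximizing over 2, 6, 1, Player 1 chooses M. Subgame-perfect outcome: (M, R) with payoffs (6, 12).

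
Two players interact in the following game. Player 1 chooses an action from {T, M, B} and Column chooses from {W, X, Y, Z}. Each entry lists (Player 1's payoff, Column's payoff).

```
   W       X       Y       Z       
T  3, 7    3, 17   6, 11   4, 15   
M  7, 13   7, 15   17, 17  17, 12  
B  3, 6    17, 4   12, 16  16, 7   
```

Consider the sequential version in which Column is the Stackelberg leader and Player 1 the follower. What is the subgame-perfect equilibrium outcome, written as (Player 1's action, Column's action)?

Work backward from Player 1's decision.
- W → Player 1 plays M (best of 3, 7, 3); Column gets 13.
- X → Player 1 plays B (best of 3, 7, 17); Column gets 4.
- Y → Player 1 plays M (best of 6, 17, 12); Column gets 17.
- Z → Player 1 plays M (best of 4, 17, 16); Column gets 12.
Among 13, 4, 17, 12, the best is 17 at Y. Subgame-perfect outcome: (M, Y) with payoffs (17, 17).

(M, Y)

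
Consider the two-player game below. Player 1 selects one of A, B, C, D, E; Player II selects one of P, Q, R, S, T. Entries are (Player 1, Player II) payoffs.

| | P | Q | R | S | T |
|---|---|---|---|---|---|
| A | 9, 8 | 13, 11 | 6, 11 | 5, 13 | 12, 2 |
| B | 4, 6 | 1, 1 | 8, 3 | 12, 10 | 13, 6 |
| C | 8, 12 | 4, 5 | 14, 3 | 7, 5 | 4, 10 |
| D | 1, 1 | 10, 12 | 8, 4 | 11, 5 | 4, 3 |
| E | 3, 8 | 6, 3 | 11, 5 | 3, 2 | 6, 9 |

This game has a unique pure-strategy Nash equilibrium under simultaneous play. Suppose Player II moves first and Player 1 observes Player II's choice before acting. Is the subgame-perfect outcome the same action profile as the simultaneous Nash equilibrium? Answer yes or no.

Player 1 best-responds to each possible Player II move:
- P: Player 1 compares 9, 4, 8, 1, 3 and picks A; Player II would get 8.
- Q: Player 1 compares 13, 1, 4, 10, 6 and picks A; Player II would get 11.
- R: Player 1 compares 6, 8, 14, 8, 11 and picks C; Player II would get 3.
- S: Player 1 compares 5, 12, 7, 11, 3 and picks B; Player II would get 10.
- T: Player 1 compares 12, 13, 4, 4, 6 and picks B; Player II would get 6.
Player II's induced payoffs are 8, 11, 3, 10, 6, so Player II commits to Q. Subgame-perfect outcome: (A, Q) with payoffs (13, 11).
Under simultaneous play:
Player 1's best replies: P→A; Q→A; R→C; S→B; T→B.
Player II's best replies: A→S; B→S; C→P; D→Q; E→T.
Only (B, S) has each player best-responding; Nash payoffs (12, 10).
Sequential outcome (A, Q) differs from the Nash profile (B, S).

no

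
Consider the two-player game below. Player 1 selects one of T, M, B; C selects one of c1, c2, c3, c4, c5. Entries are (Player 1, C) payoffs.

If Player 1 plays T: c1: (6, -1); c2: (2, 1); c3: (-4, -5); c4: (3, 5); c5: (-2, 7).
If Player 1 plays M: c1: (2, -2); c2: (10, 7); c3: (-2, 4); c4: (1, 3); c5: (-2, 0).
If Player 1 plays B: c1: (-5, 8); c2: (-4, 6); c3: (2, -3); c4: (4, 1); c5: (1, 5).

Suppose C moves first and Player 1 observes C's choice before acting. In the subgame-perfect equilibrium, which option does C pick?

c2

Backward induction with C moving first.
- c1 → Player 1 plays T (best of 6, 2, -5); C gets -1.
- c2 → Player 1 plays M (best of 2, 10, -4); C gets 7.
- c3 → Player 1 plays B (best of -4, -2, 2); C gets -3.
- c4 → Player 1 plays B (best of 3, 1, 4); C gets 1.
- c5 → Player 1 plays B (best of -2, -2, 1); C gets 5.
Among -1, 7, -3, 1, 5, the best is 7 at c2. Subgame-perfect outcome: (M, c2) with payoffs (10, 7).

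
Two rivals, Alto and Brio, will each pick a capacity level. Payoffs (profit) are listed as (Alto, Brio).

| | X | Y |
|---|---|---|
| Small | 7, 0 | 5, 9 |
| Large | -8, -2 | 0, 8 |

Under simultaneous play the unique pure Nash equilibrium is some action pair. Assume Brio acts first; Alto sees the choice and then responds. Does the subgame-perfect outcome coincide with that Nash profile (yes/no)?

yes

Work backward from Alto's decision.
- X → Alto plays Small (best of 7, -8); Brio gets 0.
- Y → Alto plays Small (best of 5, 0); Brio gets 9.
Brio's induced payoffs are 0, 9, so Brio commits to Y. Subgame-perfect outcome: (Small, Y) with payoffs (5, 9).
Now find the simultaneous Nash equilibrium.
Alto's best replies: X→Small; Y→Small.
Brio's best replies: Small→Y; Large→Y.
Only (Small, Y) has each player best-responding; Nash payoffs (5, 9).
Sequential outcome (Small, Y) coincides with the Nash profile (Small, Y).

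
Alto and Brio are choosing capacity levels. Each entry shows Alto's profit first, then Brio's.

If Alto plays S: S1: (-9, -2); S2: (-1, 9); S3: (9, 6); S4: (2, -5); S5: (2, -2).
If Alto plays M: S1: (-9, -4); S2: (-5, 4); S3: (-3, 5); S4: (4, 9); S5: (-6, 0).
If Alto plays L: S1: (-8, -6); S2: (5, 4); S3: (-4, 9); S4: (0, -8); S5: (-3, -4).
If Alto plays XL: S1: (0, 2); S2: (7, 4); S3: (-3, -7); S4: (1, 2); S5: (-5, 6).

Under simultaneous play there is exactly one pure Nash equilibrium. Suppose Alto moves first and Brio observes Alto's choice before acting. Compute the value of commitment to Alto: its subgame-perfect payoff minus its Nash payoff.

Brio best-responds to each possible Alto move:
- S → Brio plays S2 (best of -2, 9, 6, -5, -2); Alto gets -1.
- M → Brio plays S4 (best of -4, 4, 5, 9, 0); Alto gets 4.
- L → Brio plays S3 (best of -6, 4, 9, -8, -4); Alto gets -4.
- XL → Brio plays S5 (best of 2, 4, -7, 2, 6); Alto gets -5.
Maximizing over -1, 4, -4, -5, Alto chooses M. Subgame-perfect outcome: (M, S4) with payoffs (4, 9).
For the simultaneous game, intersect best replies.
Alto's best replies: S1→XL; S2→XL; S3→S; S4→M; S5→S.
Brio's best replies: S→S2; M→S4; L→S3; XL→S5.
The unique mutual best reply is (M, S4), giving (4, 9).
Alto's commitment gain: 4 − 4 = 0.

0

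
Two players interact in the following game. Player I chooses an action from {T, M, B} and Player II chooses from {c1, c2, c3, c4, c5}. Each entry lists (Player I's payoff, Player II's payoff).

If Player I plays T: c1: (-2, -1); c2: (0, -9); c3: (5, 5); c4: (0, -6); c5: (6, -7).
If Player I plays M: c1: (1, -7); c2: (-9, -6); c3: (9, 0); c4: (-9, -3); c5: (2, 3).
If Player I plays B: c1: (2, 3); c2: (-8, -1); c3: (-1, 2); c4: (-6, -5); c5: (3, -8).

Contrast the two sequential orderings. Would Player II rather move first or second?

If Player I leads: Player II's best replies are T→c3, M→c5, B→c1; Player I's induced payoffs 5, 2, 2; outcome (T, c3), payoffs (5, 5).
If Player II leads: Player I's best replies are c1→B, c2→T, c3→M, c4→T, c5→T; Player II's induced payoffs 3, -9, 0, -6, -7; outcome (B, c1), payoffs (2, 3).
Player II gets 3 moving first and 5 moving second, so Player II prefers to move second.

second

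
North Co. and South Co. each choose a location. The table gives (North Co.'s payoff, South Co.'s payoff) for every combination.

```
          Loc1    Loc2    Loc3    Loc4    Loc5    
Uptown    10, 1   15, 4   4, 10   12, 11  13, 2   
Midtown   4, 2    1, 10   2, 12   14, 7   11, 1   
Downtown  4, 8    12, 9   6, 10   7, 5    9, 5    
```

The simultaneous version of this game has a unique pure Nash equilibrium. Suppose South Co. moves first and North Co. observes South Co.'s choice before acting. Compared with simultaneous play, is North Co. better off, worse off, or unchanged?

North Co. best-responds to each possible South Co. move:
- Loc1 → North Co. plays Uptown (best of 10, 4, 4); South Co. gets 1.
- Loc2 → North Co. plays Uptown (best of 15, 1, 12); South Co. gets 4.
- Loc3 → North Co. plays Downtown (best of 4, 2, 6); South Co. gets 10.
- Loc4 → North Co. plays Midtown (best of 12, 14, 7); South Co. gets 7.
- Loc5 → North Co. plays Uptown (best of 13, 11, 9); South Co. gets 2.
Among 1, 4, 10, 7, 2, the best is 10 at Loc3. Subgame-perfect outcome: (Downtown, Loc3) with payoffs (6, 10).
Now find the simultaneous Nash equilibrium.
North Co.'s best replies: Loc1→Uptown; Loc2→Uptown; Loc3→Downtown; Loc4→Midtown; Loc5→Uptown.
South Co.'s best replies: Uptown→Loc4; Midtown→Loc3; Downtown→Loc3.
The unique mutual best reply is (Downtown, Loc3), giving (6, 10).
North Co. earns 6 sequentially versus 6 at the Nash outcome: unchanged.

unchanged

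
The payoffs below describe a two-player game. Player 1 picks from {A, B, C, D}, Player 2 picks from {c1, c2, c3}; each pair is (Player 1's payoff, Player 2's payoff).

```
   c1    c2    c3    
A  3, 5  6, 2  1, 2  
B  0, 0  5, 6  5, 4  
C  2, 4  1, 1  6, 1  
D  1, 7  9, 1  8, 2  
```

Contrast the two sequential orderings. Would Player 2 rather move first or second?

second

If Player 1 leads: Player 2's best replies are A→c1, B→c2, C→c1, D→c1; Player 1's induced payoffs 3, 5, 2, 1; outcome (B, c2), payoffs (5, 6).
If Player 2 leads: Player 1's best replies are c1→A, c2→D, c3→D; Player 2's induced payoffs 5, 1, 2; outcome (A, c1), payoffs (3, 5).
Player 2 gets 5 moving first and 6 moving second, so Player 2 prefers to move second.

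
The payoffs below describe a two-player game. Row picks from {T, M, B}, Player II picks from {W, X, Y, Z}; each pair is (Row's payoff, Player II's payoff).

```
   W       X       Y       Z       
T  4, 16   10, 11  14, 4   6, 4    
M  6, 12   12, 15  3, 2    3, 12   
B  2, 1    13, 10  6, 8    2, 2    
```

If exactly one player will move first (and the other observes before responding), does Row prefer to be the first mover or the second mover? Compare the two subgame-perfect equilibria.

first

If Row leads: Player II's best replies are T→W, M→X, B→X; Row's induced payoffs 4, 12, 13; outcome (B, X), payoffs (13, 10).
If Player II leads: Row's best replies are W→M, X→B, Y→T, Z→T; Player II's induced payoffs 12, 10, 4, 4; outcome (M, W), payoffs (6, 12).
Row gets 13 moving first and 6 moving second, so Row prefers to move first.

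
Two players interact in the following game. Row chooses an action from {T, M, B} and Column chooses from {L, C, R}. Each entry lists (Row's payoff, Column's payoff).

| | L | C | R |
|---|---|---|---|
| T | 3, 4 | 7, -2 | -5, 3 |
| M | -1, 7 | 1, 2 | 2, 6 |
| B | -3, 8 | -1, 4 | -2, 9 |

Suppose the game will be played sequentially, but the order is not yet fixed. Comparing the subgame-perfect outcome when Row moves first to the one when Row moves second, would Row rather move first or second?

If Row leads: Column's best replies are T→L, M→L, B→R; Row's induced payoffs 3, -1, -2; outcome (T, L), payoffs (3, 4).
If Column leads: Row's best replies are L→T, C→T, R→M; Column's induced payoffs 4, -2, 6; outcome (M, R), payoffs (2, 6).
Row gets 3 moving first and 2 moving second, so Row prefers to move first.

first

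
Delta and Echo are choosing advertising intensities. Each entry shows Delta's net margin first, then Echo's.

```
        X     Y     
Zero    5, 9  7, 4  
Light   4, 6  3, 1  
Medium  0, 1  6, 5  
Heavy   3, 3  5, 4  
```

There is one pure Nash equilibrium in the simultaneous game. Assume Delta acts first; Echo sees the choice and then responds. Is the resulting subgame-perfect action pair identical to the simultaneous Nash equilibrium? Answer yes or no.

Backward induction with Delta moving first.
- Zero: Echo compares 9, 4 and picks X; Delta would get 5.
- Light: Echo compares 6, 1 and picks X; Delta would get 4.
- Medium: Echo compares 1, 5 and picks Y; Delta would get 6.
- Heavy: Echo compares 3, 4 and picks Y; Delta would get 5.
Maximizing over 5, 4, 6, 5, Delta chooses Medium. Subgame-perfect outcome: (Medium, Y) with payoffs (6, 5).
Now find the simultaneous Nash equilibrium.
Delta's best replies: X→Zero; Y→Zero.
Echo's best replies: Zero→X; Light→X; Medium→Y; Heavy→Y.
Only (Zero, X) has each player best-responding; Nash payoffs (5, 9).
Sequential outcome (Medium, Y) differs from the Nash profile (Zero, X).

no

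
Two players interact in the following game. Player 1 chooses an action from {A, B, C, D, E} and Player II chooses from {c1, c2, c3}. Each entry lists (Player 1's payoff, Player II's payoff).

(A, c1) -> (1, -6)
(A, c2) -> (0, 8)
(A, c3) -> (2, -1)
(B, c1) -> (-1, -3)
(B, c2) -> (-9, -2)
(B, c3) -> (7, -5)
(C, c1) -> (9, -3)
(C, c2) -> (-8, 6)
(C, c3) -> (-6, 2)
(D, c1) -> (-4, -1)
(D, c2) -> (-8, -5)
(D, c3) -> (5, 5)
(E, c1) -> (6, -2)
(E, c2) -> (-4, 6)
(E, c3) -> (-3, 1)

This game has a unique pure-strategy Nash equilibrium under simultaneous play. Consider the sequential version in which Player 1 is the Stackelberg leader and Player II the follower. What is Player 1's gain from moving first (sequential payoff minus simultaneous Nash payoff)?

5

Backward induction with Player 1 moving first.
- A: Player II compares -6, 8, -1 and picks c2; Player 1 would get 0.
- B: Player II compares -3, -2, -5 and picks c2; Player 1 would get -9.
- C: Player II compares -3, 6, 2 and picks c2; Player 1 would get -8.
- D: Player II compares -1, -5, 5 and picks c3; Player 1 would get 5.
- E: Player II compares -2, 6, 1 and picks c2; Player 1 would get -4.
Maximizing over 0, -9, -8, 5, -4, Player 1 chooses D. Subgame-perfect outcome: (D, c3) with payoffs (5, 5).
Now find the simultaneous Nash equilibrium.
Player 1's best replies: c1→C; c2→A; c3→B.
Player II's best replies: A→c2; B→c2; C→c2; D→c3; E→c2.
The unique mutual best reply is (A, c2), giving (0, 8).
Player 1's commitment gain: 5 − 0 = 5.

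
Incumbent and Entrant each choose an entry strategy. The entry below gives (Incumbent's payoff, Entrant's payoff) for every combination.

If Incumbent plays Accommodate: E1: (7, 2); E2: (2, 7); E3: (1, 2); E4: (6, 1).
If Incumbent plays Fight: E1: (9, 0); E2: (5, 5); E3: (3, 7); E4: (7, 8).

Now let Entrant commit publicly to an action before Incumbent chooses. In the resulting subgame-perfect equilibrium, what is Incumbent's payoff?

7

Backward induction with Entrant moving first.
- E1: BR = Fight, leader payoff 0.
- E2: BR = Fight, leader payoff 5.
- E3: BR = Fight, leader payoff 7.
- E4: BR = Fight, leader payoff 8.
Entrant's induced payoffs are 0, 5, 7, 8, so Entrant commits to E4. Subgame-perfect outcome: (Fight, E4) with payoffs (7, 8).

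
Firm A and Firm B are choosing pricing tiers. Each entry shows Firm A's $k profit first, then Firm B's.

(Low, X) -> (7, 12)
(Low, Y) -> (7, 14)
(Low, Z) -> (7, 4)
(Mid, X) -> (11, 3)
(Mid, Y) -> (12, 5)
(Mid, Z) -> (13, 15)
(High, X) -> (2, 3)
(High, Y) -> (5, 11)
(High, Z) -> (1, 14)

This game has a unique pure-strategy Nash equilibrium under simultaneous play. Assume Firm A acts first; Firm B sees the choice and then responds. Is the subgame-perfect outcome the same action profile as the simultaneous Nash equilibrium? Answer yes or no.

yes

Solve by backward induction (Firm A leads).
- Low: BR = Y, leader payoff 7.
- Mid: BR = Z, leader payoff 13.
- High: BR = Z, leader payoff 1.
Firm A's induced payoffs are 7, 13, 1, so Firm A commits to Mid. Subgame-perfect outcome: (Mid, Z) with payoffs (13, 15).
Now find the simultaneous Nash equilibrium.
Firm A's best replies: X→Mid; Y→Mid; Z→Mid.
Firm B's best replies: Low→Y; Mid→Z; High→Z.
Only (Mid, Z) has each player best-responding; Nash payoffs (13, 15).
Sequential outcome (Mid, Z) coincides with the Nash profile (Mid, Z).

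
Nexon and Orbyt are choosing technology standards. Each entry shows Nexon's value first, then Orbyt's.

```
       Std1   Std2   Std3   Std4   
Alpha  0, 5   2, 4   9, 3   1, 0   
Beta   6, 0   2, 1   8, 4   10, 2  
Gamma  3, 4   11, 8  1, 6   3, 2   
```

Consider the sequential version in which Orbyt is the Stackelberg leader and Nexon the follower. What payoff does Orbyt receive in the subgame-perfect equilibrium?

Backward induction with Orbyt moving first.
- Std1 → Nexon plays Beta (best of 0, 6, 3); Orbyt gets 0.
- Std2 → Nexon plays Gamma (best of 2, 2, 11); Orbyt gets 8.
- Std3 → Nexon plays Alpha (best of 9, 8, 1); Orbyt gets 3.
- Std4 → Nexon plays Beta (best of 1, 10, 3); Orbyt gets 2.
Among 0, 8, 3, 2, the best is 8 at Std2. Subgame-perfect outcome: (Gamma, Std2) with payoffs (11, 8).

8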